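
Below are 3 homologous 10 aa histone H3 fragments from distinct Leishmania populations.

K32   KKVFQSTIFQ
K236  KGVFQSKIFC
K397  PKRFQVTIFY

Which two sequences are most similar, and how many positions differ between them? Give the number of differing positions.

3

Pairwise Hamming distances:
  K32 vs K236: 3
  K32 vs K397: 4
  K236 vs K397: 6
The smallest is 3, between K32 and K236.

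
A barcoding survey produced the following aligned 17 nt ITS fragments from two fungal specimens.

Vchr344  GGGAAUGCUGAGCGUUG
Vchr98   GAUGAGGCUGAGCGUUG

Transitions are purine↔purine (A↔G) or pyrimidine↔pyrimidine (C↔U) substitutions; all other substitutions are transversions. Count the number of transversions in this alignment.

2

Mismatches occur at site 2 (G↔A, transition), site 3 (G↔U, transversion), site 4 (A↔G, transition), site 6 (U↔G, transversion).
Of the 4 differences, 2 transitions and 2 transversions, so the answer is 2.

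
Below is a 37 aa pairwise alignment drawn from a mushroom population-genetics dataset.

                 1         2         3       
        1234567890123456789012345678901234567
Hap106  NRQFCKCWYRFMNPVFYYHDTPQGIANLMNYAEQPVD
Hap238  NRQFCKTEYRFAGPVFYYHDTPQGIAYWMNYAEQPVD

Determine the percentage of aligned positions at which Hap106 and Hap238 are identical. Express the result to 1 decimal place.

83.8%

The sequences differ at positions 7 (C/T), 8 (W/E), 12 (M/A), 13 (N/G), 27 (N/Y), 28 (L/W).
31 of the 37 sites match, so the percent identity is 31/37 × 100 = 83.8%.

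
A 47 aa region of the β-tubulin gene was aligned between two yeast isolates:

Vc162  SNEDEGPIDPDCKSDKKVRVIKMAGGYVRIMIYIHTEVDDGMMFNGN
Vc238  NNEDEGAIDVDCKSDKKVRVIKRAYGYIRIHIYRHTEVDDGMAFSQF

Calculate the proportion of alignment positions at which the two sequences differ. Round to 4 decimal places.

0.2553

The sequences differ at positions 1 (S/N), 7 (P/A), 10 (P/V), 23 (M/R), 25 (G/Y), 28 (V/I), 31 (M/H), 34 (I/R), 43 (M/A), 45 (N/S), 46 (G/Q), 47 (N/F).
There are 12 differences over 47 sites, so p = 12/47 = 0.2553.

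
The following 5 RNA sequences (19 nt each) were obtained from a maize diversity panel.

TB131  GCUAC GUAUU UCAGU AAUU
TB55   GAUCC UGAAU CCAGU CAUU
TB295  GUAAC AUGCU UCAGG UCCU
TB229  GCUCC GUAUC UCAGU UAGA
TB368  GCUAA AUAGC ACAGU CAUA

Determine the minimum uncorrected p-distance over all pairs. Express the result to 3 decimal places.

0.263

Pairwise Hamming distances:
  TB131 vs TB55: 7
  TB131 vs TB295: 9
  TB131 vs TB229: 5
  TB131 vs TB368: 7
  TB55 vs TB295: 12
  TB55 vs TB229: 9
  TB55 vs TB368: 9
  TB295 vs TB229: 11
  TB295 vs TB368: 12
  TB229 vs TB368: 7
The smallest is 5 mismatches, between TB131 and TB229; p = 5/19 = 0.263.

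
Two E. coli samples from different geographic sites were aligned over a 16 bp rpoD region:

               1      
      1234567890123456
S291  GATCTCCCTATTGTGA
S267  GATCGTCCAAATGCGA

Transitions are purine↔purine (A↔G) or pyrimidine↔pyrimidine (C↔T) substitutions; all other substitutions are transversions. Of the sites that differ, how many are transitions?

Differing sites — 5:T/G (Tv); 6:C/T (Ti); 9:T/A (Tv); 11:T/A (Tv); 14:T/C (Ti).
Of the 5 differences, 2 transitions and 3 transversions, so the answer is 2.

2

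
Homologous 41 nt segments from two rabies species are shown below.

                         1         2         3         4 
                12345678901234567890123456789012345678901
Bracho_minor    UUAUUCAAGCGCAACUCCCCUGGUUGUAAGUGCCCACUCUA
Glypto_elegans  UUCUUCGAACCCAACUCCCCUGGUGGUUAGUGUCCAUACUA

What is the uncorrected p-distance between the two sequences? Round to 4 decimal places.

0.2195

Mismatches occur at site 3 (A→C), site 7 (A→G), site 9 (G→A), site 11 (G→C), site 25 (U→G), site 28 (A→U), site 33 (C→U), site 37 (C→U), site 38 (U→A).
There are 9 differences over 41 sites, so p = 9/41 = 0.2195.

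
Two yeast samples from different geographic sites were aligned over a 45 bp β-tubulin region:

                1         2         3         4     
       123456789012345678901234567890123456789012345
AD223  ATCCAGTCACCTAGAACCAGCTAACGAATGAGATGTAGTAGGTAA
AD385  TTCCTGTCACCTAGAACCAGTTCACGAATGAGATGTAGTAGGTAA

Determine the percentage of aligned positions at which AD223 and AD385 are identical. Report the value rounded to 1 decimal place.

Differing sites — 1:A/T; 5:A/T; 21:C/T; 23:A/C.
41 of the 45 sites match, so the percent identity is 41/45 × 100 = 91.1%.

91.1%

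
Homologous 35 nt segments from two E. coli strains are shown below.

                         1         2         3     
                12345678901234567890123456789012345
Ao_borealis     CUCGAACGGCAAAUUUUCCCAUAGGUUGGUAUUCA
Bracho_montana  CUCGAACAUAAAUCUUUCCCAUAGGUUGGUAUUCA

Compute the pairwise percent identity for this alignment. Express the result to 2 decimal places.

The sequences differ at positions 8 (G/A), 9 (G/U), 10 (C/A), 13 (A/U), 14 (U/C).
30 of the 35 sites match, so the percent identity is 30/35 × 100 = 85.71%.

85.71%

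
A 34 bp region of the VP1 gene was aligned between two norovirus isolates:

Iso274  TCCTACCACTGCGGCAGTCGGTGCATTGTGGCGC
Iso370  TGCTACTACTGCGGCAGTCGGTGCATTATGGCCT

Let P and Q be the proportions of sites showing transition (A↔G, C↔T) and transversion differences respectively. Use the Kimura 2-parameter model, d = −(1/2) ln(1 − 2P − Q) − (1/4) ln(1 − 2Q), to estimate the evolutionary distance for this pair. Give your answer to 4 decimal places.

Differing sites — 2:C/G (Tv); 7:C/T (Ti); 28:G/A (Ti); 33:G/C (Tv); 34:C/T (Ti).
Of the 5 differences, 3 transitions and 2 transversions over 34 sites: P = 3/34 = 0.088235, Q = 2/34 = 0.058824.
d = −0.5·ln(0.764706) − 0.25·ln(0.882352) = −0.5·(-0.268264) − 0.25·(-0.125164) = 0.1654.

0.1654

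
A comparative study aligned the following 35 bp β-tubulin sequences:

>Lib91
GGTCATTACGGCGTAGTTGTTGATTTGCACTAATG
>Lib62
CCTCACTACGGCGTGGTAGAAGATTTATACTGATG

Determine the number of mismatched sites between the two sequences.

The sequences differ at positions 1 (G/C), 2 (G/C), 6 (T/C), 15 (A/G), 18 (T/A), 20 (T/A), 21 (T/A), 27 (G/A), 28 (C/T), 32 (A/G).
That gives 10 mismatches out of 35 aligned sites, so the Hamming distance is 10.

10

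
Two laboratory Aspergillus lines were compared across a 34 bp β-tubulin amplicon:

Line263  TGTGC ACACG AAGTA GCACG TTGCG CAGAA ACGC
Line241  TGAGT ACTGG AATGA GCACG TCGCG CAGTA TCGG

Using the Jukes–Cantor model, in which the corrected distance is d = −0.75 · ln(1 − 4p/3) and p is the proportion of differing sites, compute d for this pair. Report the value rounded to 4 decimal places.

0.3734

Mismatches occur at site 3 (T↔A), site 5 (C↔T), site 8 (A↔T), site 9 (C↔G), site 13 (G↔T), site 14 (T↔G), site 22 (T↔C), site 29 (A↔T), site 31 (A↔T), site 34 (C↔G).
p = 10/34 = 0.294118.
d = −0.75 · ln(1 − (4/3)·0.294118) = −0.75 · ln(0.607843) = −0.75 · (-0.497839) = 0.3734.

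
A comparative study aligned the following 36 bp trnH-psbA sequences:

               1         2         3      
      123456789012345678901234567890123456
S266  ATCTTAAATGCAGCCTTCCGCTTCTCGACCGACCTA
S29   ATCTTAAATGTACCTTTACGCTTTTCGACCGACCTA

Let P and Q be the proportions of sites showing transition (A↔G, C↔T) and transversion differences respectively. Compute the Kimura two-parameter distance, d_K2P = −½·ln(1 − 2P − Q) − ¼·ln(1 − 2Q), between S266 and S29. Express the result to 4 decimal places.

Mismatches occur at site 11 (C→T, transition), site 13 (G→C, transversion), site 15 (C→T, transition), site 18 (C→A, transversion), site 24 (C→T, transition).
Of the 5 differences, 3 transitions and 2 transversions over 36 sites: P = 3/36 = 0.083333, Q = 2/36 = 0.055556.
d = −0.5·ln(0.777778) − 0.25·ln(0.888888) = −0.5·(-0.251314) − 0.25·(-0.117784) = 0.1551.

0.1551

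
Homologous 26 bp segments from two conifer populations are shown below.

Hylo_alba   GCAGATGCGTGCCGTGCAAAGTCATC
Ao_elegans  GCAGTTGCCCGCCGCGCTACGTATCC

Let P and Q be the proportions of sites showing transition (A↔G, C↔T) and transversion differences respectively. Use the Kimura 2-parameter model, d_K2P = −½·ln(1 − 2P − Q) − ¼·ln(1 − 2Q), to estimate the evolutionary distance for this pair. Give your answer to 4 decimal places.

Differing sites — 5:A/T (Tv); 9:G/C (Tv); 10:T/C (Ti); 15:T/C (Ti); 18:A/T (Tv); 20:A/C (Tv); 23:C/A (Tv); 24:A/T (Tv); 25:T/C (Ti).
Of the 9 differences, 3 transitions and 6 transversions over 26 sites: P = 3/26 = 0.115385, Q = 6/26 = 0.230769.
d = −0.5·ln(0.538461) − 0.25·ln(0.538462) = −0.5·(-0.619040) − 0.25·(-0.619038) = 0.4643.

0.4643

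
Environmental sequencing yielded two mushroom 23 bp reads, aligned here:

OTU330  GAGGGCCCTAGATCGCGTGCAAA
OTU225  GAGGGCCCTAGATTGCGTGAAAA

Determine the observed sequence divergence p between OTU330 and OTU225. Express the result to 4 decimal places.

0.0870

The sequences differ at positions 14 (C/T), 20 (C/A).
There are 2 differences over 23 sites, so p = 2/23 = 0.0870.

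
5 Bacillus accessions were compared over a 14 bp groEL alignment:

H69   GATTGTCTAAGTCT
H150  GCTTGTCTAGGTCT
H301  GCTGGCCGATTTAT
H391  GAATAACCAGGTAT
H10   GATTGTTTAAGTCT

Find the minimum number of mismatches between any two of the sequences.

Pairwise Hamming distances:
  H69 vs H150: 2
  H69 vs H301: 7
  H69 vs H391: 6
  H69 vs H10: 1
  H150 vs H301: 6
  H150 vs H391: 6
  H150 vs H10: 3
  H301 vs H391: 8
  H301 vs H10: 8
  H391 vs H10: 7
The smallest is 1, between H69 and H10.

1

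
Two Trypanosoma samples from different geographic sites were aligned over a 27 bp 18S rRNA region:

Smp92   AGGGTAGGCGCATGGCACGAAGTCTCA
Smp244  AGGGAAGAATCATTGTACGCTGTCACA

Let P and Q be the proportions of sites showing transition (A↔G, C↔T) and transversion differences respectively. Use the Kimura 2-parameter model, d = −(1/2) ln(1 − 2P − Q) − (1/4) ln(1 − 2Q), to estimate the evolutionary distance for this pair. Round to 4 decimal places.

0.4443

Differing sites — 5:T/A (Tv); 8:G/A (Ti); 9:C/A (Tv); 10:G/T (Tv); 14:G/T (Tv); 16:C/T (Ti); 20:A/C (Tv); 21:A/T (Tv); 25:T/A (Tv).
Of the 9 differences, 2 transitions and 7 transversions over 27 sites: P = 2/27 = 0.074074, Q = 7/27 = 0.259259.
d = −0.5·ln(0.592593) − 0.25·ln(0.481482) = −0.5·(-0.523247) − 0.25·(-0.730886) = 0.4443.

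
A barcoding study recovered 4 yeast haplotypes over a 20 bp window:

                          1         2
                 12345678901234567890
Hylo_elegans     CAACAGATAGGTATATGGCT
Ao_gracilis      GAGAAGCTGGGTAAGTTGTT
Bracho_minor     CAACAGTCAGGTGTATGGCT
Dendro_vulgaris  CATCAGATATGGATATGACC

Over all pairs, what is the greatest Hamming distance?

Pairwise Hamming distances:
  Hylo_elegans vs Ao_gracilis: 9
  Hylo_elegans vs Bracho_minor: 3
  Hylo_elegans vs Dendro_vulgaris: 5
  Ao_gracilis vs Bracho_minor: 11
  Ao_gracilis vs Dendro_vulgaris: 13
  Bracho_minor vs Dendro_vulgaris: 8
The largest is 13, between Ao_gracilis and Dendro_vulgaris.

13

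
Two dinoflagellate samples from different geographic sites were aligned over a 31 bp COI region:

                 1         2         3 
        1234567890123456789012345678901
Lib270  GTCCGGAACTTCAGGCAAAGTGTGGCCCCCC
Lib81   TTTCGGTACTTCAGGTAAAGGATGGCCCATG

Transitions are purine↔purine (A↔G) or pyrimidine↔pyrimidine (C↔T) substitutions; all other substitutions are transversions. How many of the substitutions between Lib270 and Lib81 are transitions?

4

Mismatches occur at site 1 (G→T, transversion), site 3 (C→T, transition), site 7 (A→T, transversion), site 16 (C→T, transition), site 21 (T→G, transversion), site 22 (G→A, transition), site 29 (C→A, transversion), site 30 (C→T, transition), site 31 (C→G, transversion).
Of the 9 differences, 4 transitions and 5 transversions, so the answer is 4.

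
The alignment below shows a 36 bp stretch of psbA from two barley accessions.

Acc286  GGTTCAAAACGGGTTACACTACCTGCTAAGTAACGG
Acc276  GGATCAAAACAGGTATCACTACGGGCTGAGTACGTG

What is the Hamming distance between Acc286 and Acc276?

Mismatches occur at site 3 (T/A), site 11 (G/A), site 15 (T/A), site 16 (A/T), site 23 (C/G), site 24 (T/G), site 28 (A/G), site 33 (A/C), site 34 (C/G), site 35 (G/T).
That gives 10 mismatches out of 36 aligned sites, so the Hamming distance is 10.

10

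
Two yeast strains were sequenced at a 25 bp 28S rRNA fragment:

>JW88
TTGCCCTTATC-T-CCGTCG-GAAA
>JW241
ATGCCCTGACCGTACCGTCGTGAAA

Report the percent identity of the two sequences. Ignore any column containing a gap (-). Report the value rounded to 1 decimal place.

86.4%

Excluding the 3 gap columns leaves 22 comparable sites.
The sequences differ at positions 1 (T/A), 8 (T/G), 10 (T/C).
19 of the 22 comparable sites match, so the percent identity is 19/22 × 100 = 86.4%.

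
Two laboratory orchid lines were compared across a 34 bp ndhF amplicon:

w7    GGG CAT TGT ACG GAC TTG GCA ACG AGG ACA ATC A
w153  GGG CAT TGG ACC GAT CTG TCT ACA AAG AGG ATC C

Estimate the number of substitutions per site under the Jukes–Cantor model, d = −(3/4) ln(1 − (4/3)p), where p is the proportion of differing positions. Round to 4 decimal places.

Mismatches occur at site 9 (T↔G), site 12 (G↔C), site 15 (C↔T), site 16 (T↔C), site 19 (G↔T), site 21 (A↔T), site 24 (G↔A), site 26 (G↔A), site 29 (C↔G), site 30 (A↔G), site 34 (A↔C).
p = 11/34 = 0.323529.
d = −0.75 · ln(1 − (4/3)·0.323529) = −0.75 · ln(0.568628) = −0.75 · (-0.564529) = 0.4234.

0.4234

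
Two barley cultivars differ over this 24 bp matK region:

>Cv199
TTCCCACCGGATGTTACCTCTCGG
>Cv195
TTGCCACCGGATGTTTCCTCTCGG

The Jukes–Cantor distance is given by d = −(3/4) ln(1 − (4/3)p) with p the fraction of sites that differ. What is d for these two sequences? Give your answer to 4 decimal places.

0.0883

The sequences differ at positions 3 (C/G), 16 (A/T).
p = 2/24 = 0.083333.
d = −0.75 · ln(1 − (4/3)·0.083333) = −0.75 · ln(0.888889) = −0.75 · (-0.117783) = 0.0883.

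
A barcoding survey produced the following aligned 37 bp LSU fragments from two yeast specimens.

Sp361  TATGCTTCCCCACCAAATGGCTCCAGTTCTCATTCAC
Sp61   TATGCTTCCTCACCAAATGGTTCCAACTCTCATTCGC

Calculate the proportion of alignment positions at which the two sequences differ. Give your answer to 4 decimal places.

The sequences differ at positions 10 (C/T), 21 (C/T), 26 (G/A), 27 (T/C), 36 (A/G).
There are 5 differences over 37 sites, so p = 5/37 = 0.1351.

0.1351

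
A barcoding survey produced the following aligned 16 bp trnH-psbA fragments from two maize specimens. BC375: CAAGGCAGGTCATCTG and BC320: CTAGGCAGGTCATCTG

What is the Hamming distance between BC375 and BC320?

1

The sequences differ at position 2 (A/T).
That gives 1 mismatch out of 16 aligned sites, so the Hamming distance is 1.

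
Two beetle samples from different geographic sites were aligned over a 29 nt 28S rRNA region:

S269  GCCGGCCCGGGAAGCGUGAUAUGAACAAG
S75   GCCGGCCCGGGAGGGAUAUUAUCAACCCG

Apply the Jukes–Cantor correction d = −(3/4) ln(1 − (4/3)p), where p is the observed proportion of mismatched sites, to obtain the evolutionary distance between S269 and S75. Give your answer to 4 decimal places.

Differing sites — 13:A/G; 15:C/G; 16:G/A; 18:G/A; 19:A/U; 23:G/C; 27:A/C; 28:A/C.
p = 8/29 = 0.275862.
d = −0.75 · ln(1 − (4/3)·0.275862) = −0.75 · ln(0.632184) = −0.75 · (-0.458575) = 0.3439.

0.3439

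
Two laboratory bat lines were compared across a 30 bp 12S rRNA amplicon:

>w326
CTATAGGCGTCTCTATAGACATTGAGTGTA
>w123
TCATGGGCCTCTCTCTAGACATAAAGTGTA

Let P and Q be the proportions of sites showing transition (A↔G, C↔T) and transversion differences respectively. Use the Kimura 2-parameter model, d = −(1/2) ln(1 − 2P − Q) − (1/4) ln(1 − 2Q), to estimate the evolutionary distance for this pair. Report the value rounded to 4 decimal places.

0.2842

Differing sites — 1:C/T (Ti); 2:T/C (Ti); 5:A/G (Ti); 9:G/C (Tv); 15:A/C (Tv); 23:T/A (Tv); 24:G/A (Ti).
Of the 7 differences, 4 transitions and 3 transversions over 30 sites: P = 4/30 = 0.133333, Q = 3/30 = 0.100000.
d = −0.5·ln(0.633334) − 0.25·ln(0.800000) = −0.5·(-0.456757) − 0.25·(-0.223144) = 0.2842.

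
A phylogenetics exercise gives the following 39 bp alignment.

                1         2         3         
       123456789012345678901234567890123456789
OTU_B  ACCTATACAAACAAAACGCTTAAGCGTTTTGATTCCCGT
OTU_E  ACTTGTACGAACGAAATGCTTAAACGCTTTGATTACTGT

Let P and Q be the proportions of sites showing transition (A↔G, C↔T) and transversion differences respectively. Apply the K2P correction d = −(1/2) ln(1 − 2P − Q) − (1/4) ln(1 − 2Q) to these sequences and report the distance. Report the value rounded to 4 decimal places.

Mismatches occur at site 3 (C/T, transition), site 5 (A/G, transition), site 9 (A/G, transition), site 13 (A/G, transition), site 17 (C/T, transition), site 24 (G/A, transition), site 27 (T/C, transition), site 35 (C/A, transversion), site 37 (C/T, transition).
Of the 9 differences, 8 transitions and 1 transversion over 39 sites: P = 8/39 = 0.205128, Q = 1/39 = 0.025641.
d = −0.5·ln(0.564103) − 0.25·ln(0.948718) = −0.5·(-0.572518) − 0.25·(-0.052644) = 0.2994.

0.2994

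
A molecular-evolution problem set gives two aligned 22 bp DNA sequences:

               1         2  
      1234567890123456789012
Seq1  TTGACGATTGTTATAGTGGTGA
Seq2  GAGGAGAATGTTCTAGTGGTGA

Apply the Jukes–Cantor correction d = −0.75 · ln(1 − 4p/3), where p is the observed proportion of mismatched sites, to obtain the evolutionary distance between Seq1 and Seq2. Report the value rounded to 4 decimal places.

Differing sites — 1:T/G; 2:T/A; 4:A/G; 5:C/A; 8:T/A; 13:A/C.
p = 6/22 = 0.272727.
d = −0.75 · ln(1 − (4/3)·0.272727) = −0.75 · ln(0.636364) = −0.75 · (-0.451985) = 0.3390.

0.3390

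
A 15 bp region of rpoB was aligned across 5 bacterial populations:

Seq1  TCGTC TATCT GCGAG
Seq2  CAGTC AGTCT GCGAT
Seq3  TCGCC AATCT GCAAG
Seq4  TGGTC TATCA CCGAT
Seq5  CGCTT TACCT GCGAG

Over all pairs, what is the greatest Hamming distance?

Pairwise Hamming distances:
  Seq1 vs Seq2: 5
  Seq1 vs Seq3: 3
  Seq1 vs Seq4: 4
  Seq1 vs Seq5: 5
  Seq2 vs Seq3: 6
  Seq2 vs Seq4: 6
  Seq2 vs Seq5: 7
  Seq3 vs Seq4: 7
  Seq3 vs Seq5: 8
  Seq4 vs Seq5: 7
The largest is 8, between Seq3 and Seq5.

8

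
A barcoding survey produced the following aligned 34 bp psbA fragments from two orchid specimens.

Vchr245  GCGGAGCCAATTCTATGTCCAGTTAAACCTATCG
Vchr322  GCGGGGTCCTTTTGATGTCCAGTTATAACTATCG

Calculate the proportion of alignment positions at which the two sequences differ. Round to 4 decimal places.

The sequences differ at positions 5 (A/G), 7 (C/T), 9 (A/C), 10 (A/T), 13 (C/T), 14 (T/G), 26 (A/T), 28 (C/A).
There are 8 differences over 34 sites, so p = 8/34 = 0.2353.

0.2353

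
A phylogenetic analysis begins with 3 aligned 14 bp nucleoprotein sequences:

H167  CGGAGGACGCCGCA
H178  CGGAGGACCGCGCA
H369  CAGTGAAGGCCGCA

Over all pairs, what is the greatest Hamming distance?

6

Pairwise Hamming distances:
  H167 vs H178: 2
  H167 vs H369: 4
  H178 vs H369: 6
The largest is 6, between H178 and H369.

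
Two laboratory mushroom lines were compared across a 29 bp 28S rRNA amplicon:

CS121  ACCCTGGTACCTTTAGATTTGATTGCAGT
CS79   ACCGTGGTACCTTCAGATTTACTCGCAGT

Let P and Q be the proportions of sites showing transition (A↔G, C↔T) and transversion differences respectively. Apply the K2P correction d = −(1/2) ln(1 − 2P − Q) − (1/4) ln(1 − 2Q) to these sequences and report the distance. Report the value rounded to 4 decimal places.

0.1985

Mismatches occur at site 4 (C→G, transversion), site 14 (T→C, transition), site 21 (G→A, transition), site 22 (A→C, transversion), site 24 (T→C, transition).
Of the 5 differences, 3 transitions and 2 transversions over 29 sites: P = 3/29 = 0.103448, Q = 2/29 = 0.068966.
d = −0.5·ln(0.724138) − 0.25·ln(0.862068) = −0.5·(-0.322773) − 0.25·(-0.148421) = 0.1985.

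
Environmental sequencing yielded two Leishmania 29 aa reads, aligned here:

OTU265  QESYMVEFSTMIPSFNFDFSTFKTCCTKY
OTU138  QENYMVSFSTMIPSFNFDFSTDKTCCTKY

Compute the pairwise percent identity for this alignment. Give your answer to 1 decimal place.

89.7%

Differing sites — 3:S/N; 7:E/S; 22:F/D.
26 of the 29 sites match, so the percent identity is 26/29 × 100 = 89.7%.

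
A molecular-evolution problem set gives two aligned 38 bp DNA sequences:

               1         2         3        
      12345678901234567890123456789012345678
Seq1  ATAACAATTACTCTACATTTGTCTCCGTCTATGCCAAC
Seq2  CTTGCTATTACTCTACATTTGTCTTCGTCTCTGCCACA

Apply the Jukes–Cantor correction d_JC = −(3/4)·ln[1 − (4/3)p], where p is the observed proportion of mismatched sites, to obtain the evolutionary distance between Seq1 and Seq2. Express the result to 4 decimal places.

Mismatches occur at site 1 (A/C), site 3 (A/T), site 4 (A/G), site 6 (A/T), site 25 (C/T), site 31 (A/C), site 37 (A/C), site 38 (C/A).
p = 8/38 = 0.210526.
d = −0.75 · ln(1 − (4/3)·0.210526) = −0.75 · ln(0.719299) = −0.75 · (-0.329478) = 0.2471.

0.2471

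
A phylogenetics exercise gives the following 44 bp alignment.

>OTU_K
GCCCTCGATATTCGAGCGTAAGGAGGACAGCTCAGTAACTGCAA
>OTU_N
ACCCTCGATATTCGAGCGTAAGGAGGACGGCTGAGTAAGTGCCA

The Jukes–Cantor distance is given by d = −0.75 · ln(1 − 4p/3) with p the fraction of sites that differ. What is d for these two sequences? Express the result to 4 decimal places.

0.1232

The sequences differ at positions 1 (G/A), 29 (A/G), 33 (C/G), 39 (C/G), 43 (A/C).
p = 5/44 = 0.113636.
d = −0.75 · ln(1 − (4/3)·0.113636) = −0.75 · ln(0.848485) = −0.75 · (-0.164303) = 0.1232.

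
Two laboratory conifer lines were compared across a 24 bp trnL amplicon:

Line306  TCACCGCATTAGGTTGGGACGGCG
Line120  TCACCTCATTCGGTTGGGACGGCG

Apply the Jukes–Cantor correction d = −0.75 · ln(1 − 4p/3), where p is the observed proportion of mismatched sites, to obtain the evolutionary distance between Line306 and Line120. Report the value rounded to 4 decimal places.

The sequences differ at positions 6 (G/T), 11 (A/C).
p = 2/24 = 0.083333.
d = −0.75 · ln(1 − (4/3)·0.083333) = −0.75 · ln(0.888889) = −0.75 · (-0.117783) = 0.0883.

0.0883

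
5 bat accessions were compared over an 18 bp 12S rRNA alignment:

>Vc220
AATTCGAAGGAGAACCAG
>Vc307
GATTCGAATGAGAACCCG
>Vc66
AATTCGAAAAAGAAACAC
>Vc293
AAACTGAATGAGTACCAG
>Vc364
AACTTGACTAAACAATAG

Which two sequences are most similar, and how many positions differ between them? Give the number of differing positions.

Pairwise Hamming distances:
  Vc220 vs Vc307: 3
  Vc220 vs Vc66: 4
  Vc220 vs Vc293: 5
  Vc220 vs Vc364: 9
  Vc307 vs Vc66: 6
  Vc307 vs Vc293: 6
  Vc307 vs Vc364: 10
  Vc66 vs Vc293: 8
  Vc66 vs Vc364: 8
  Vc293 vs Vc364: 8
The smallest is 3, between Vc220 and Vc307.

3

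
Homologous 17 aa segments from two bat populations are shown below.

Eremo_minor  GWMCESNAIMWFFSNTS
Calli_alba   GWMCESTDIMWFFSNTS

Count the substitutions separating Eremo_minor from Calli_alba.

Differing sites — 7:N/T; 8:A/D.
That gives 2 mismatches out of 17 aligned sites, so the Hamming distance is 2.

2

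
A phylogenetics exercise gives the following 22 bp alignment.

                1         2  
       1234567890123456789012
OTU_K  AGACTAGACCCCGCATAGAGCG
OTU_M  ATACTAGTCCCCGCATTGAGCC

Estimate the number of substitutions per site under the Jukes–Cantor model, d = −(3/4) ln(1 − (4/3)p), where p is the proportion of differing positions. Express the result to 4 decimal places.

0.2082

Mismatches occur at site 2 (G→T), site 8 (A→T), site 17 (A→T), site 22 (G→C).
p = 4/22 = 0.181818.
d = −0.75 · ln(1 − (4/3)·0.181818) = −0.75 · ln(0.757576) = −0.75 · (-0.277631) = 0.2082.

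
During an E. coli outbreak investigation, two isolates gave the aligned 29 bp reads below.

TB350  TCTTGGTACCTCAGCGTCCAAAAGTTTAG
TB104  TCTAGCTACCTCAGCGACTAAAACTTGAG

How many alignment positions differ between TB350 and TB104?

The sequences differ at positions 4 (T/A), 6 (G/C), 17 (T/A), 19 (C/T), 24 (G/C), 27 (T/G).
That gives 6 mismatches out of 29 aligned sites, so the Hamming distance is 6.

6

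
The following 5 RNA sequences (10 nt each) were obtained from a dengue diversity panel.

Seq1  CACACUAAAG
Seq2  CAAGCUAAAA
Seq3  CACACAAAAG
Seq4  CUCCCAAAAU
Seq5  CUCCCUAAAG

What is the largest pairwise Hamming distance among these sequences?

5

Pairwise Hamming distances:
  Seq1 vs Seq2: 3
  Seq1 vs Seq3: 1
  Seq1 vs Seq4: 4
  Seq1 vs Seq5: 2
  Seq2 vs Seq3: 4
  Seq2 vs Seq4: 5
  Seq2 vs Seq5: 4
  Seq3 vs Seq4: 3
  Seq3 vs Seq5: 3
  Seq4 vs Seq5: 2
The largest is 5, between Seq2 and Seq4.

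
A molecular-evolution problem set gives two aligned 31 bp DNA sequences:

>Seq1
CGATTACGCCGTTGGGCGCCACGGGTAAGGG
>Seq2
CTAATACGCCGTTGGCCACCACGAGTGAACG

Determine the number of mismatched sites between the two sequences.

8

Differing sites — 2:G/T; 4:T/A; 16:G/C; 18:G/A; 24:G/A; 27:A/G; 29:G/A; 30:G/C.
That gives 8 mismatches out of 31 aligned sites, so the Hamming distance is 8.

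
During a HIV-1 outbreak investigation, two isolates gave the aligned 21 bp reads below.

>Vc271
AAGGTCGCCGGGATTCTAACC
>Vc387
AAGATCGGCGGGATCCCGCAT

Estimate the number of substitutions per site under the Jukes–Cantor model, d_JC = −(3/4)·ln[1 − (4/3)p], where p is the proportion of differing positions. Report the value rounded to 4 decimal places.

0.5319

The sequences differ at positions 4 (G/A), 8 (C/G), 15 (T/C), 17 (T/C), 18 (A/G), 19 (A/C), 20 (C/A), 21 (C/T).
p = 8/21 = 0.380952.
d = −0.75 · ln(1 − (4/3)·0.380952) = −0.75 · ln(0.492064) = −0.75 · (-0.709146) = 0.5319.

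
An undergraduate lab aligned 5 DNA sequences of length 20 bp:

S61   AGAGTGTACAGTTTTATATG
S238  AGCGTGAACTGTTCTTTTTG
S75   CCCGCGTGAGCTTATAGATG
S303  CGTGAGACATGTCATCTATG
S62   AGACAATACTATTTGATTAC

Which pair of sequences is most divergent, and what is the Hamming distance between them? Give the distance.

16

Pairwise Hamming distances:
  S61 vs S238: 6
  S61 vs S75: 10
  S61 vs S303: 10
  S61 vs S62: 9
  S238 vs S75: 12
  S238 vs S303: 9
  S238 vs S62: 11
  S75 vs S303: 10
  S75 vs S62: 16
  S303 vs S62: 15
The largest is 16, between S75 and S62.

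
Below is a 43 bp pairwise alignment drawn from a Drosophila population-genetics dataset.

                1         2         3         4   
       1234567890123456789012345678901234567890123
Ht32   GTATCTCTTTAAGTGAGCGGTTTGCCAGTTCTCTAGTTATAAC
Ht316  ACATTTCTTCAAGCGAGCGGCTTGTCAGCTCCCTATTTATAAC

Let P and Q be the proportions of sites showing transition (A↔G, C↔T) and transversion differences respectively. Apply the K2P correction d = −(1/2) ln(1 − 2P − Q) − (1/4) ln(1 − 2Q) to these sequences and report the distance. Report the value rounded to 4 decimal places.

The sequences differ at positions 1 (G/A, transition), 2 (T/C, transition), 5 (C/T, transition), 10 (T/C, transition), 14 (T/C, transition), 21 (T/C, transition), 25 (C/T, transition), 29 (T/C, transition), 32 (T/C, transition), 36 (G/T, transversion).
Of the 10 differences, 9 transitions and 1 transversion over 43 sites: P = 9/43 = 0.209302, Q = 1/43 = 0.023256.
d = −0.5·ln(0.558140) − 0.25·ln(0.953488) = −0.5·(-0.583145) − 0.25·(-0.047628) = 0.3035.

0.3035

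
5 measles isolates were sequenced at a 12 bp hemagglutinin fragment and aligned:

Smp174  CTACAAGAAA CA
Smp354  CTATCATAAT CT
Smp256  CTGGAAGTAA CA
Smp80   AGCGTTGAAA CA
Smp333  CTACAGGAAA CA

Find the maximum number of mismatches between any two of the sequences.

Pairwise Hamming distances:
  Smp174 vs Smp354: 5
  Smp174 vs Smp256: 3
  Smp174 vs Smp80: 6
  Smp174 vs Smp333: 1
  Smp354 vs Smp256: 7
  Smp354 vs Smp80: 9
  Smp354 vs Smp333: 6
  Smp256 vs Smp80: 6
  Smp256 vs Smp333: 4
  Smp80 vs Smp333: 6
The largest is 9, between Smp354 and Smp80.

9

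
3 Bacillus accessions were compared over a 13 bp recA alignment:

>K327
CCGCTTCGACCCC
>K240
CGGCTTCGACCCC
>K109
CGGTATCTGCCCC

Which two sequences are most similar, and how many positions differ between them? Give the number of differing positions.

Pairwise Hamming distances:
  K327 vs K240: 1
  K327 vs K109: 5
  K240 vs K109: 4
The smallest is 1, between K327 and K240.

1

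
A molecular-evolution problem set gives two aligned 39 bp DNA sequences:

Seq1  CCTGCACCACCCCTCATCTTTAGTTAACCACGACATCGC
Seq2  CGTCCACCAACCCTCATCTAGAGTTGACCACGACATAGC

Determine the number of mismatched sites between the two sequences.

The sequences differ at positions 2 (C/G), 4 (G/C), 10 (C/A), 20 (T/A), 21 (T/G), 26 (A/G), 37 (C/A).
That gives 7 mismatches out of 39 aligned sites, so the Hamming distance is 7.

7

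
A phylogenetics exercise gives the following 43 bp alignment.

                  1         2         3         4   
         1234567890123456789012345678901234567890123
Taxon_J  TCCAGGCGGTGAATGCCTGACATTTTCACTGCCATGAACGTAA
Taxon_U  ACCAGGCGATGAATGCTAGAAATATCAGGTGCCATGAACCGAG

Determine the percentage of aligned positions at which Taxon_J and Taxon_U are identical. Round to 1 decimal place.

Mismatches occur at site 1 (T↔A), site 9 (G↔A), site 17 (C↔T), site 18 (T↔A), site 21 (C↔A), site 24 (T↔A), site 26 (T↔C), site 27 (C↔A), site 28 (A↔G), site 29 (C↔G), site 40 (G↔C), site 41 (T↔G), site 43 (A↔G).
30 of the 43 sites match, so the percent identity is 30/43 × 100 = 69.8%.

69.8%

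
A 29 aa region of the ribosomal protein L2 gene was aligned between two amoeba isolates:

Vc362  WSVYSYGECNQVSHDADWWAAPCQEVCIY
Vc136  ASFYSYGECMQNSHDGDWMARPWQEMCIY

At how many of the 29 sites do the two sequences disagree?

Differing sites — 1:W/A; 3:V/F; 10:N/M; 12:V/N; 16:A/G; 19:W/M; 21:A/R; 23:C/W; 26:V/M.
That gives 9 mismatches out of 29 aligned sites, so the Hamming distance is 9.

9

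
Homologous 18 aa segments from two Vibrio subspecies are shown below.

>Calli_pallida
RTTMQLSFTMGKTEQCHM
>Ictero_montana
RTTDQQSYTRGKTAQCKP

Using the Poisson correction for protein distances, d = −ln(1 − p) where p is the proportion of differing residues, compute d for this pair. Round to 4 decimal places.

Mismatches occur at site 4 (M↔D), site 6 (L↔Q), site 8 (F↔Y), site 10 (M↔R), site 14 (E↔A), site 17 (H↔K), site 18 (M↔P).
p = 7/18 = 0.388889.
d = −ln(1 − 0.388889) = −ln(0.611111) = 0.4925.

0.4925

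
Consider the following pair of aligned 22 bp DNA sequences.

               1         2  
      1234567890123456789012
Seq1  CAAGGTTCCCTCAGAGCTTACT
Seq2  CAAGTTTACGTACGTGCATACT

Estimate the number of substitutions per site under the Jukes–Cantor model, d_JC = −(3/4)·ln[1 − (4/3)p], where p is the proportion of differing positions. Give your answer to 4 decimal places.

0.4141

The sequences differ at positions 5 (G/T), 8 (C/A), 10 (C/G), 12 (C/A), 13 (A/C), 15 (A/T), 18 (T/A).
p = 7/22 = 0.318182.
d = −0.75 · ln(1 − (4/3)·0.318182) = −0.75 · ln(0.575757) = −0.75 · (-0.552070) = 0.4141.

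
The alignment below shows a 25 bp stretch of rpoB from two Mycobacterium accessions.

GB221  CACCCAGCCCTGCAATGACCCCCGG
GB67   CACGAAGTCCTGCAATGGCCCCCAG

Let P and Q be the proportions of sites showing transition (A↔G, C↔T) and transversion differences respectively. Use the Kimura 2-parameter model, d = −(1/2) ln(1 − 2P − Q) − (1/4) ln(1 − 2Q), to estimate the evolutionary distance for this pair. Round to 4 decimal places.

0.2364

Differing sites — 4:C/G (Tv); 5:C/A (Tv); 8:C/T (Ti); 18:A/G (Ti); 24:G/A (Ti).
Of the 5 differences, 3 transitions and 2 transversions over 25 sites: P = 3/25 = 0.120000, Q = 2/25 = 0.080000.
d = −0.5·ln(0.680000) − 0.25·ln(0.840000) = −0.5·(-0.385662) − 0.25·(-0.174353) = 0.2364.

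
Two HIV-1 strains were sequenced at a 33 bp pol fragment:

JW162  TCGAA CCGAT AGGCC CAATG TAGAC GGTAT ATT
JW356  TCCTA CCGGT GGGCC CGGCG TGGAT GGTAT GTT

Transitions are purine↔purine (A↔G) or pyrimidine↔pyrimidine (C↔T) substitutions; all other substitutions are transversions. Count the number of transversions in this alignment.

Mismatches occur at site 3 (G→C, transversion), site 4 (A→T, transversion), site 9 (A→G, transition), site 11 (A→G, transition), site 17 (A→G, transition), site 18 (A→G, transition), site 19 (T→C, transition), site 22 (A→G, transition), site 25 (C→T, transition), site 31 (A→G, transition).
Of the 10 differences, 8 transitions and 2 transversions, so the answer is 2.

2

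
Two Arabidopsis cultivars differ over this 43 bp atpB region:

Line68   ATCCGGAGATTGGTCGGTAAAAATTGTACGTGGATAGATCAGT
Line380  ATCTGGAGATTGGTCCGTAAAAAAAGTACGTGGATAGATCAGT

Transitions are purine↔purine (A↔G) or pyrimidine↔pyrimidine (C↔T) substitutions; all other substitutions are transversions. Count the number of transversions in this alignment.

Mismatches occur at site 4 (C/T, transition), site 16 (G/C, transversion), site 24 (T/A, transversion), site 25 (T/A, transversion).
Of the 4 differences, 1 transition and 3 transversions, so the answer is 3.

3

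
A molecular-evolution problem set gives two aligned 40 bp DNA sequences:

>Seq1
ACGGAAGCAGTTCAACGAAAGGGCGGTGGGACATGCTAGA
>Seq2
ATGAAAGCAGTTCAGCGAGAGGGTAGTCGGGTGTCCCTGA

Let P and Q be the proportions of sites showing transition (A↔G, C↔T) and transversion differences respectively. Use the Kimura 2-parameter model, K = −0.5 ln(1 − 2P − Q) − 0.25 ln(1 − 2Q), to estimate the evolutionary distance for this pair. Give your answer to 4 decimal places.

0.4685

The sequences differ at positions 2 (C/T, transition), 4 (G/A, transition), 15 (A/G, transition), 19 (A/G, transition), 24 (C/T, transition), 25 (G/A, transition), 28 (G/C, transversion), 31 (A/G, transition), 32 (C/T, transition), 33 (A/G, transition), 35 (G/C, transversion), 37 (T/C, transition), 38 (A/T, transversion).
Of the 13 differences, 10 transitions and 3 transversions over 40 sites: P = 10/40 = 0.250000, Q = 3/40 = 0.075000.
d = −0.5·ln(0.425000) − 0.25·ln(0.850000) = −0.5·(-0.855666) − 0.25·(-0.162519) = 0.4685.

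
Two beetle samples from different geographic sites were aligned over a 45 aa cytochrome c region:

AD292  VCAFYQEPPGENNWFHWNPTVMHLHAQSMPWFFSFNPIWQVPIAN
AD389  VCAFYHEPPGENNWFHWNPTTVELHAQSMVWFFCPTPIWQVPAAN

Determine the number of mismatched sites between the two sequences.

9

Mismatches occur at site 6 (Q↔H), site 21 (V↔T), site 22 (M↔V), site 23 (H↔E), site 30 (P↔V), site 34 (S↔C), site 35 (F↔P), site 36 (N↔T), site 43 (I↔A).
That gives 9 mismatches out of 45 aligned sites, so the Hamming distance is 9.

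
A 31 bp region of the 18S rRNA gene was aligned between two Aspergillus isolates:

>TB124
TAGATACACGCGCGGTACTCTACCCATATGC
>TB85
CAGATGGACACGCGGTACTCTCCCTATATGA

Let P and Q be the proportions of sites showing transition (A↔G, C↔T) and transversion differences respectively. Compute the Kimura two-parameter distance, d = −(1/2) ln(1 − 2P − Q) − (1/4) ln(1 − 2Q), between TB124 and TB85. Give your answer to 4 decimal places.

The sequences differ at positions 1 (T/C, transition), 6 (A/G, transition), 7 (C/G, transversion), 10 (G/A, transition), 22 (A/C, transversion), 25 (C/T, transition), 31 (C/A, transversion).
Of the 7 differences, 4 transitions and 3 transversions over 31 sites: P = 4/31 = 0.129032, Q = 3/31 = 0.096774.
d = −0.5·ln(0.645162) − 0.25·ln(0.806452) = −0.5·(-0.438254) − 0.25·(-0.215111) = 0.2729.

0.2729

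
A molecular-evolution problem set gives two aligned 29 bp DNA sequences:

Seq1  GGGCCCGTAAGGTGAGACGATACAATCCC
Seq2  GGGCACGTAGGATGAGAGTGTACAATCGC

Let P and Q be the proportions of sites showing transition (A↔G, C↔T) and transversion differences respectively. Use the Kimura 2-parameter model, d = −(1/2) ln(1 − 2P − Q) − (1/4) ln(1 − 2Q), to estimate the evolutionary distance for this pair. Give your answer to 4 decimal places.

0.2921

Differing sites — 5:C/A (Tv); 10:A/G (Ti); 12:G/A (Ti); 18:C/G (Tv); 19:G/T (Tv); 20:A/G (Ti); 28:C/G (Tv).
Of the 7 differences, 3 transitions and 4 transversions over 29 sites: P = 3/29 = 0.103448, Q = 4/29 = 0.137931.
d = −0.5·ln(0.655173) − 0.25·ln(0.724138) = −0.5·(-0.422856) − 0.25·(-0.322773) = 0.2921.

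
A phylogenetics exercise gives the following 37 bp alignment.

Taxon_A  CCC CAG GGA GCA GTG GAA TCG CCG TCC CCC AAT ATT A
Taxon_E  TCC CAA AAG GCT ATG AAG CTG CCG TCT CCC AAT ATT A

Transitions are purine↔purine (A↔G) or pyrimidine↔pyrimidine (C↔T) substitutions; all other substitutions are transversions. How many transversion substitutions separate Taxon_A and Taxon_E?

Differing sites — 1:C/T (Ti); 6:G/A (Ti); 7:G/A (Ti); 8:G/A (Ti); 9:A/G (Ti); 12:A/T (Tv); 13:G/A (Ti); 16:G/A (Ti); 18:A/G (Ti); 19:T/C (Ti); 20:C/T (Ti); 27:C/T (Ti).
Of the 12 differences, 11 transitions and 1 transversion, so the answer is 1.

1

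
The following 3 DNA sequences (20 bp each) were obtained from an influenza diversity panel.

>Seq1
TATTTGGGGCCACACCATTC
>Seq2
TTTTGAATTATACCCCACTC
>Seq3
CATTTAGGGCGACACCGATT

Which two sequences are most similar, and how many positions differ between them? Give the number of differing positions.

6

Pairwise Hamming distances:
  Seq1 vs Seq2: 10
  Seq1 vs Seq3: 6
  Seq2 vs Seq3: 12
The smallest is 6, between Seq1 and Seq3.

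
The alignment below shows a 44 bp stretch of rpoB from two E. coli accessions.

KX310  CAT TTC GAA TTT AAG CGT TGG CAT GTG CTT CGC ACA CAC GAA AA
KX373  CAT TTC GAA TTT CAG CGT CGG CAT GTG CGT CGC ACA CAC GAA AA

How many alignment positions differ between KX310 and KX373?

3

Mismatches occur at site 13 (A→C), site 19 (T→C), site 29 (T→G).
That gives 3 mismatches out of 44 aligned sites, so the Hamming distance is 3.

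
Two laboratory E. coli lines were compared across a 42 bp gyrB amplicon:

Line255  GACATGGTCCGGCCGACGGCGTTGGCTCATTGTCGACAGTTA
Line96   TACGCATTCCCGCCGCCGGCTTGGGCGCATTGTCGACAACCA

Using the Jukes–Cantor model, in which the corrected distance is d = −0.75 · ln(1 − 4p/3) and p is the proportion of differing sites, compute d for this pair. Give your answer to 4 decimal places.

0.3992

The sequences differ at positions 1 (G/T), 4 (A/G), 5 (T/C), 6 (G/A), 7 (G/T), 11 (G/C), 16 (A/C), 21 (G/T), 23 (T/G), 27 (T/G), 39 (G/A), 40 (T/C), 41 (T/C).
p = 13/42 = 0.309524.
d = −0.75 · ln(1 − (4/3)·0.309524) = −0.75 · ln(0.587301) = −0.75 · (-0.532218) = 0.3992.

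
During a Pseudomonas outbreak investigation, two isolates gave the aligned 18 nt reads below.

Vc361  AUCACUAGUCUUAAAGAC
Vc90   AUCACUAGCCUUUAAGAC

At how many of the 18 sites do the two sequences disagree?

Differing sites — 9:U/C; 13:A/U.
That gives 2 mismatches out of 18 aligned sites, so the Hamming distance is 2.

2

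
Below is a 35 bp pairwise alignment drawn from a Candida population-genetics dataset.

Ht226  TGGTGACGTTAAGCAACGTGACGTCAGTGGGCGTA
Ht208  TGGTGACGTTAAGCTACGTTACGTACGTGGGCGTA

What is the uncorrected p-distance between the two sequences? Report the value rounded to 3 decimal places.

Mismatches occur at site 15 (A→T), site 20 (G→T), site 25 (C→A), site 26 (A→C).
There are 4 differences over 35 sites, so p = 4/35 = 0.114.

0.114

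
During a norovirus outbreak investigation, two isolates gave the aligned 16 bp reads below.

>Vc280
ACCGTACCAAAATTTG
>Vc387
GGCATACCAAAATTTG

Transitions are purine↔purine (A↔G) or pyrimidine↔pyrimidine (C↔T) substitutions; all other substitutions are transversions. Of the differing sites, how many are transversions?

The sequences differ at positions 1 (A/G, transition), 2 (C/G, transversion), 4 (G/A, transition).
Of the 3 differences, 2 transitions and 1 transversion, so the answer is 1.

1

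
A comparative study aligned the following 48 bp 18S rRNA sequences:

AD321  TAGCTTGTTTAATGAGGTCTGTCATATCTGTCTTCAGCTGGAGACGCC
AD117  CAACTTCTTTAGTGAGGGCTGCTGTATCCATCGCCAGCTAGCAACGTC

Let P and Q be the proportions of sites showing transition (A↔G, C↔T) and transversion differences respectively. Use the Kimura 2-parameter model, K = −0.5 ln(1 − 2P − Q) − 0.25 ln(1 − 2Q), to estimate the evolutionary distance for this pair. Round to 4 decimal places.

Mismatches occur at site 1 (T/C, transition), site 3 (G/A, transition), site 7 (G/C, transversion), site 12 (A/G, transition), site 18 (T/G, transversion), site 22 (T/C, transition), site 23 (C/T, transition), site 24 (A/G, transition), site 29 (T/C, transition), site 30 (G/A, transition), site 33 (T/G, transversion), site 34 (T/C, transition), site 40 (G/A, transition), site 42 (A/C, transversion), site 43 (G/A, transition), site 47 (C/T, transition).
Of the 16 differences, 12 transitions and 4 transversions over 48 sites: P = 12/48 = 0.250000, Q = 4/48 = 0.083333.
d = −0.5·ln(0.416667) − 0.25·ln(0.833334) = −0.5·(-0.875468) − 0.25·(-0.182321) = 0.4833.

0.4833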